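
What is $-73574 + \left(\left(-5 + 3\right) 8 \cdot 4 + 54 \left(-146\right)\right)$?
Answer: $-81522$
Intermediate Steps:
$-73574 + \left(\left(-5 + 3\right) 8 \cdot 4 + 54 \left(-146\right)\right) = -73574 - \left(7884 - \left(-2\right) 8 \cdot 4\right) = -73574 - 7948 = -81522$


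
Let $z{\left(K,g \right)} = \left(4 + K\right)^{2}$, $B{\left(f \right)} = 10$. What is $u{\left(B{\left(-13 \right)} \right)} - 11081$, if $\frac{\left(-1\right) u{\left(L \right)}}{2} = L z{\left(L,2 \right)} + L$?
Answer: $-15021$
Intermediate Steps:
$u{\left(L \right)} = - 2 L - 2 L \left(4 + L\right)^{2}$ ($u{\left(L \right)} = - 2 \left(L \left(4 + L\right)^{2} + L\right) = - 2 \left(L + L \left(4 + L\right)^{2}\right) = - 2 L - 2 L \left(4 + L\right)^{2}$)
$u{\left(B{\left(-13 \right)} \right)} - 11081 = \left(-2\right) 10 \left(1 + \left(4 + 10\right)^{2}\right) - 11081 = \left(-2\right) 10 \left(1 + 14^{2}\right) - 11081 = \left(-2\right) 10 \left(1 + 196\right) - 11081 = \left(-2\right) 10 \cdot 197 - 11081 = -3940 - 11081 = -15021$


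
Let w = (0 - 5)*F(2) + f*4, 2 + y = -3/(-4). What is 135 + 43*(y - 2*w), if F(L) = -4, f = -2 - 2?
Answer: -1051/4 ≈ -262.75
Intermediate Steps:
f = -4
y = -5/4 (y = -2 - 3/(-4) = -2 - 3*(-¼) = -2 + ¾ = -5/4 ≈ -1.2500)
w = 4 (w = (0 - 5)*(-4) - 4*4 = -5*(-4) - 16 = 20 - 16 = 4)
135 + 43*(y - 2*w) = 135 + 43*(-5/4 - 2*4) = 135 + 43*(-5/4 - 8) = 135 + 43*(-37/4) = 135 - 1591/4 = -1051/4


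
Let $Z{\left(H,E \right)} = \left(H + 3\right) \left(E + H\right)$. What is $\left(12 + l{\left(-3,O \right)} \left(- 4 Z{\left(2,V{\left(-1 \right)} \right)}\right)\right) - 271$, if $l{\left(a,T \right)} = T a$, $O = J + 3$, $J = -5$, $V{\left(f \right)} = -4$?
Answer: $-19$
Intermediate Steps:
$Z{\left(H,E \right)} = \left(3 + H\right) \left(E + H\right)$
$O = -2$ ($O = -5 + 3 = -2$)
$\left(12 + l{\left(-3,O \right)} \left(- 4 Z{\left(2,V{\left(-1 \right)} \right)}\right)\right) - 271 = \left(12 + \left(-2\right) \left(-3\right) \left(- 4 \left(2^{2} + 3 \left(-4\right) + 3 \cdot 2 - 8\right)\right)\right) - 271 = \left(12 + 6 \left(- 4 \left(4 - 12 + 6 - 8\right)\right)\right) - 271 = \left(12 + 6 \left(\left(-4\right) \left(-10\right)\right)\right) - 271 = \left(12 + 6 \cdot 40\right) - 271 = \left(12 + 240\right) - 271 = 252 - 271 = -19$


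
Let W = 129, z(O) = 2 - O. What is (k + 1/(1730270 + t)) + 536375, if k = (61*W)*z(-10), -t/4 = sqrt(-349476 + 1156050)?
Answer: 944255750110543109/1496910683858 + sqrt(806574)/748455341929 ≈ 6.3080e+5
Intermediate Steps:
t = -4*sqrt(806574) (t = -4*sqrt(-349476 + 1156050) = -4*sqrt(806574) ≈ -3592.4)
k = 94428 (k = (61*129)*(2 - 1*(-10)) = 7869*(2 + 10) = 7869*12 = 94428)
(k + 1/(1730270 + t)) + 536375 = (94428 + 1/(1730270 - 4*sqrt(806574))) + 536375 = 630803 + 1/(1730270 - 4*sqrt(806574))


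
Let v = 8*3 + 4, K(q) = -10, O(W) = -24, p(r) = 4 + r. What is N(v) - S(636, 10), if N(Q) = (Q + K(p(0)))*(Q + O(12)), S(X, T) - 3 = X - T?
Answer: -557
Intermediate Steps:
S(X, T) = 3 + X - T (S(X, T) = 3 + (X - T) = 3 + X - T)
v = 28 (v = 24 + 4 = 28)
N(Q) = (-24 + Q)*(-10 + Q) (N(Q) = (Q - 10)*(Q - 24) = (-10 + Q)*(-24 + Q) = (-24 + Q)*(-10 + Q))
N(v) - S(636, 10) = (240 + 28**2 - 34*28) - (3 + 636 - 1*10) = (240 + 784 - 952) - (3 + 636 - 10) = 72 - 1*629 = 72 - 629 = -557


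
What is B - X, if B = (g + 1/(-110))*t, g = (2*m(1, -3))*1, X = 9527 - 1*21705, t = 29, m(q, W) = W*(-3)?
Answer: 1396971/110 ≈ 12700.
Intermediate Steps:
m(q, W) = -3*W
X = -12178 (X = 9527 - 21705 = -12178)
g = 18 (g = (2*(-3*(-3)))*1 = (2*9)*1 = 18*1 = 18)
B = 57391/110 (B = (18 + 1/(-110))*29 = (18 - 1/110)*29 = (1979/110)*29 = 57391/110 ≈ 521.74)
B - X = 57391/110 - 1*(-12178) = 57391/110 + 12178 = 1396971/110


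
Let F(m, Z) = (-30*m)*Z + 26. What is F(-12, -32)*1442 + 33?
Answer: -16574315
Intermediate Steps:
F(m, Z) = 26 - 30*Z*m (F(m, Z) = -30*Z*m + 26 = 26 - 30*Z*m)
F(-12, -32)*1442 + 33 = (26 - 30*(-32)*(-12))*1442 + 33 = (26 - 11520)*1442 + 33 = -11494*1442 + 33 = -16574348 + 33 = -16574315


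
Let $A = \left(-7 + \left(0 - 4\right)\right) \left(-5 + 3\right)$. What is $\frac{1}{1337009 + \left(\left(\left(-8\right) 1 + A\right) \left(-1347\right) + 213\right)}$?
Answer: $\frac{1}{1318364} \approx 7.5852 \cdot 10^{-7}$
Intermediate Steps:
$A = 22$ ($A = \left(-7 - 4\right) \left(-2\right) = \left(-11\right) \left(-2\right) = 22$)
$\frac{1}{1337009 + \left(\left(\left(-8\right) 1 + A\right) \left(-1347\right) + 213\right)} = \frac{1}{1337009 + \left(\left(\left(-8\right) 1 + 22\right) \left(-1347\right) + 213\right)} = \frac{1}{1337009 + \left(\left(-8 + 22\right) \left(-1347\right) + 213\right)} = \frac{1}{1337009 + \left(14 \left(-1347\right) + 213\right)} = \frac{1}{1337009 + \left(-18858 + 213\right)} = \frac{1}{1337009 - 18645} = \frac{1}{1318364}$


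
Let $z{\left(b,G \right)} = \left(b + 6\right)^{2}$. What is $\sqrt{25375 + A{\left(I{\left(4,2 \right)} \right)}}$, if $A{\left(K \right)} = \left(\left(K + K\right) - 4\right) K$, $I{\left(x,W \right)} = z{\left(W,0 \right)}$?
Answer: $\sqrt{33311} \approx 182.51$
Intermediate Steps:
$z{\left(b,G \right)} = \left(6 + b\right)^{2}$
$I{\left(x,W \right)} = \left(6 + W\right)^{2}$
$A{\left(K \right)} = K \left(-4 + 2 K\right)$ ($A{\left(K \right)} = \left(2 K - 4\right) K = \left(-4 + 2 K\right) K = K \left(-4 + 2 K\right)$)
$\sqrt{25375 + A{\left(I{\left(4,2 \right)} \right)}} = \sqrt{25375 + 2 \left(6 + 2\right)^{2} \left(-2 + \left(6 + 2\right)^{2}\right)} = \sqrt{25375 + 2 \cdot 8^{2} \left(-2 + 8^{2}\right)} = \sqrt{25375 + 2 \cdot 64 \left(-2 + 64\right)} = \sqrt{25375 + 2 \cdot 64 \cdot 62} = \sqrt{25375 + 7936} = \sqrt{33311}$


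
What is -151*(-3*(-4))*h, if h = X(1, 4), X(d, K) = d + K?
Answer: -9060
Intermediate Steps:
X(d, K) = K + d
h = 5 (h = 4 + 1 = 5)
-151*(-3*(-4))*h = -151*(-3*(-4))*5 = -1812*5 = -151*60 = -9060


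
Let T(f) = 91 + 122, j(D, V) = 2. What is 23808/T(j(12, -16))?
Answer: 7936/71 ≈ 111.77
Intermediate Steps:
T(f) = 213
23808/T(j(12, -16)) = 23808/213 = 23808*(1/213) = 7936/71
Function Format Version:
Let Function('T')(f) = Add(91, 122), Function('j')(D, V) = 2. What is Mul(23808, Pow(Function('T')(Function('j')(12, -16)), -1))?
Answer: Rational(7936, 71) ≈ 111.77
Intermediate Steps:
Function('T')(f) = 213
Mul(23808, Pow(Function('T')(Function('j')(12, -16)), -1)) = Mul(23808, Pow(213, -1)) = Mul(23808, Rational(1, 213)) = Rational(7936, 71)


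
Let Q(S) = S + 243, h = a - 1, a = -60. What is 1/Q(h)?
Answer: 1/182 ≈ 0.0054945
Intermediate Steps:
h = -61 (h = -60 - 1 = -61)
Q(S) = 243 + S
1/Q(h) = 1/(243 - 61) = 1/182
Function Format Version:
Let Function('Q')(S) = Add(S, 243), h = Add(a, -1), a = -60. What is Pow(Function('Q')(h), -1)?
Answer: Rational(1, 182) ≈ 0.0054945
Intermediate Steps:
h = -61 (h = Add(-60, -1) = -61)
Function('Q')(S) = Add(243, S)
Pow(Function('Q')(h), -1) = Pow(Add(243, -61), -1) = Pow(182, -1) = Rational(1, 182)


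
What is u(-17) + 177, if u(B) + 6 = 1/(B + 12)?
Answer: 854/5 ≈ 170.80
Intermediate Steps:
u(B) = -6 + 1/(12 + B) (u(B) = -6 + 1/(B + 12) = -6 + 1/(12 + B))
u(-17) + 177 = (-71 - 6*(-17))/(12 - 17) + 177 = (-71 + 102)/(-5) + 177 = -⅕*31 + 177 = -31/5 + 177 = 854/5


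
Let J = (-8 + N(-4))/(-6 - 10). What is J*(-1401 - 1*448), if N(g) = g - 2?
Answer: -12943/8 ≈ -1617.9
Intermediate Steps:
N(g) = -2 + g
J = 7/8 (J = (-8 + (-2 - 4))/(-6 - 10) = (-8 - 6)/(-16) = -14*(-1/16) = 7/8 ≈ 0.87500)
J*(-1401 - 1*448) = 7*(-1401 - 1*448)/8 = 7*(-1401 - 448)/8 = (7/8)*(-1849) = -12943/8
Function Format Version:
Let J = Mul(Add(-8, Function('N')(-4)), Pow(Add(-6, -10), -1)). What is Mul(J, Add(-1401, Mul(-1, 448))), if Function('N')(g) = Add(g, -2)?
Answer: Rational(-12943, 8) ≈ -1617.9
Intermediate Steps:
Function('N')(g) = Add(-2, g)
J = Rational(7, 8) (J = Mul(Add(-8, Add(-2, -4)), Pow(Add(-6, -10), -1)) = Mul(Add(-8, -6), Pow(-16, -1)) = Mul(-14, Rational(-1, 16)) = Rational(7, 8) ≈ 0.87500)
Mul(J, Add(-1401, Mul(-1, 448))) = Mul(Rational(7, 8), Add(-1401, Mul(-1, 448))) = Mul(Rational(7, 8), Add(-1401, -448)) = Mul(Rational(7, 8), -1849) = Rational(-12943, 8)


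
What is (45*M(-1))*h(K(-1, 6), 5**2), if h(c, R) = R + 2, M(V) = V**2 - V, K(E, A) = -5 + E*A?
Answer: 2430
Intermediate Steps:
K(E, A) = -5 + A*E
h(c, R) = 2 + R
(45*M(-1))*h(K(-1, 6), 5**2) = (45*(-(-1 - 1)))*(2 + 5**2) = (45*(-1*(-2)))*(2 + 25) = (45*2)*27 = 90*27 = 2430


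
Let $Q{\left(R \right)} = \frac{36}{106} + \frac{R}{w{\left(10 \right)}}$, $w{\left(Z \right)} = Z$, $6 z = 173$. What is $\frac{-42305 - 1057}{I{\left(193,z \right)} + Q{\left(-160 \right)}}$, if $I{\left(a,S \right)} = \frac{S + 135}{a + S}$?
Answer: $\frac{339876174}{116959} \approx 2905.9$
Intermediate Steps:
$z = \frac{173}{6}$ ($z = \frac{1}{6} \cdot 173 = \frac{173}{6} \approx 28.833$)
$I{\left(a,S \right)} = \frac{135 + S}{S + a}$
$Q{\left(R \right)} = \frac{18}{53} + \frac{R}{10}$ ($Q{\left(R \right)} = \frac{36}{106} + \frac{R}{10} = 36 \cdot \frac{1}{106} + R \frac{1}{10} = \frac{18}{53} + \frac{R}{10}$)
$\frac{-42305 - 1057}{I{\left(193,z \right)} + Q{\left(-160 \right)}} = \frac{-42305 - 1057}{\frac{135 + \frac{173}{6}}{\frac{173}{6} + 193} + \left(\frac{18}{53} + \frac{1}{10} \left(-160\right)\right)} = - \frac{43362}{\frac{1}{\frac{1331}{6}} \cdot \frac{983}{6} + \left(\frac{18}{53} - 16\right)} = - \frac{43362}{\frac{6}{1331} \cdot \frac{983}{6} - \frac{830}{53}} = - \frac{43362}{\frac{983}{1331} - \frac{830}{53}} = - \frac{43362}{- \frac{1052631}{70543}} = \left(-43362\right) \left(- \frac{70543}{1052631}\right) = \frac{339876174}{116959}$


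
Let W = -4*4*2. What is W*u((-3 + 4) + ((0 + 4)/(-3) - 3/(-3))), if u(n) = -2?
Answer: 64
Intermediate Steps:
W = -32 (W = -16*2 = -32)
W*u((-3 + 4) + ((0 + 4)/(-3) - 3/(-3))) = -32*(-2) = 64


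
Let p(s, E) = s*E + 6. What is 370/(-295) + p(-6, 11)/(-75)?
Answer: -134/295 ≈ -0.45424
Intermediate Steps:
p(s, E) = 6 + E*s (p(s, E) = E*s + 6 = 6 + E*s)
370/(-295) + p(-6, 11)/(-75) = 370/(-295) + (6 + 11*(-6))/(-75) = 370*(-1/295) + (6 - 66)*(-1/75) = -74/59 - 60*(-1/75) = -74/59 + ⅘ = -134/295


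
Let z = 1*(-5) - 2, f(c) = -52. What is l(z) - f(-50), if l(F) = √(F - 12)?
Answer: 52 + I*√19 ≈ 52.0 + 4.3589*I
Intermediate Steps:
z = -7 (z = -5 - 2 = -7)
l(F) = √(-12 + F)
l(z) - f(-50) = √(-12 - 7) - 1*(-52) = √(-19) + 52 = I*√19 + 52 = 52 + I*√19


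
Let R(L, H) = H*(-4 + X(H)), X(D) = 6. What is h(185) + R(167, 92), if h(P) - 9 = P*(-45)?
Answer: -8132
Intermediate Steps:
h(P) = 9 - 45*P (h(P) = 9 + P*(-45) = 9 - 45*P)
R(L, H) = 2*H (R(L, H) = H*(-4 + 6) = H*2 = 2*H)
h(185) + R(167, 92) = (9 - 45*185) + 2*92 = (9 - 8325) + 184 = -8316 + 184 = -8132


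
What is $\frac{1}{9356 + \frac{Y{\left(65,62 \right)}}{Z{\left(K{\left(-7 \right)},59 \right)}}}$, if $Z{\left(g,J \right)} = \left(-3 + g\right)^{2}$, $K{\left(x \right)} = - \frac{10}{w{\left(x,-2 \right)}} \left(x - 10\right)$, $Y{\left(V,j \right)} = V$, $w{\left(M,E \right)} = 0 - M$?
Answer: $\frac{22201}{207715741} \approx 0.00010688$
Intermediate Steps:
$w{\left(M,E \right)} = - M$
$K{\left(x \right)} = \frac{10 \left(-10 + x\right)}{x}$ ($K{\left(x \right)} = - \frac{10}{\left(-1\right) x} \left(x - 10\right) = - 10 \left(- \frac{1}{x}\right) \left(-10 + x\right) = \frac{10}{x} \left(-10 + x\right) = \frac{10 \left(-10 + x\right)}{x}$)
$\frac{1}{9356 + \frac{Y{\left(65,62 \right)}}{Z{\left(K{\left(-7 \right)},59 \right)}}} = \frac{1}{9356 + \frac{65}{\left(-3 - \left(-10 + \frac{100}{-7}\right)\right)^{2}}} = \frac{1}{9356 + \frac{65}{\left(-3 + \left(10 - - \frac{100}{7}\right)\right)^{2}}} = \frac{1}{9356 + \frac{65}{\left(-3 + \left(10 + \frac{100}{7}\right)\right)^{2}}} = \frac{1}{9356 + \frac{65}{\left(-3 + \frac{170}{7}\right)^{2}}} = \frac{1}{9356 + \frac{65}{\left(\frac{149}{7}\right)^{2}}} = \frac{1}{9356 + \frac{65}{\frac{22201}{49}}} = \frac{1}{9356 + 65 \cdot \frac{49}{22201}} = \frac{1}{9356 + \frac{3185}{22201}} = \frac{1}{\frac{207715741}{22201}} = \frac{22201}{207715741}$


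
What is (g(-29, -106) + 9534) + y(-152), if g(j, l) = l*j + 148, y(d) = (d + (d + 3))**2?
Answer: 103357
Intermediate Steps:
y(d) = (3 + 2*d)**2 (y(d) = (d + (3 + d))**2 = (3 + 2*d)**2)
g(j, l) = 148 + j*l (g(j, l) = j*l + 148 = 148 + j*l)
(g(-29, -106) + 9534) + y(-152) = ((148 - 29*(-106)) + 9534) + (3 + 2*(-152))**2 = ((148 + 3074) + 9534) + (3 - 304)**2 = (3222 + 9534) + (-301)**2 = 12756 + 90601 = 103357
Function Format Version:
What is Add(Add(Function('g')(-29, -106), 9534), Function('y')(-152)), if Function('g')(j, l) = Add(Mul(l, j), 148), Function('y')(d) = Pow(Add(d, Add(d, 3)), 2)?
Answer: 103357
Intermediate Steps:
Function('y')(d) = Pow(Add(3, Mul(2, d)), 2) (Function('y')(d) = Pow(Add(d, Add(3, d)), 2) = Pow(Add(3, Mul(2, d)), 2))
Function('g')(j, l) = Add(148, Mul(j, l)) (Function('g')(j, l) = Add(Mul(j, l), 148) = Add(148, Mul(j, l)))
Add(Add(Function('g')(-29, -106), 9534), Function('y')(-152)) = Add(Add(Add(148, Mul(-29, -106)), 9534), Pow(Add(3, Mul(2, -152)), 2)) = Add(Add(Add(148, 3074), 9534), Pow(Add(3, -304), 2)) = Add(Add(3222, 9534), Pow(-301, 2)) = Add(12756, 90601) = 103357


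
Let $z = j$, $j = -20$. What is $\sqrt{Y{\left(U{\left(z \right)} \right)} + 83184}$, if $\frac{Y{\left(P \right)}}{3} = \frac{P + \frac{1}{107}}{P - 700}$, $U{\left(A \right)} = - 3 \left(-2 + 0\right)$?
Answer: $\frac{3 \sqrt{50966363963566}}{74258} \approx 288.42$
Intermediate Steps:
$z = -20$
$U{\left(A \right)} = 6$ ($U{\left(A \right)} = \left(-3\right) \left(-2\right) = 6$)
$Y{\left(P \right)} = \frac{3 \left(\frac{1}{107} + P\right)}{-700 + P}$ ($Y{\left(P \right)} = 3 \frac{P + \frac{1}{107}}{P - 700} = 3 \frac{P + \frac{1}{107}}{-700 + P} = 3 \frac{\frac{1}{107} + P}{-700 + P} = \frac{3 \left(\frac{1}{107} + P\right)}{-700 + P}$)
$\sqrt{Y{\left(U{\left(z \right)} \right)} + 83184} = \sqrt{\frac{3 \left(1 + 107 \cdot 6\right)}{107 \left(-700 + 6\right)} + 83184} = \sqrt{\frac{3 \left(1 + 642\right)}{107 \left(-694\right)} + 83184} = \sqrt{\frac{3}{107} \left(- \frac{1}{694}\right) 643 + 83184} = \sqrt{- \frac{1929}{74258} + 83184} = \sqrt{\frac{6177075543}{74258}} = \frac{3 \sqrt{50966363963566}}{74258}$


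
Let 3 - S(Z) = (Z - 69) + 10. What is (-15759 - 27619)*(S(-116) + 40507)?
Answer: -1764833930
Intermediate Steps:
S(Z) = 62 - Z (S(Z) = 3 - ((Z - 69) + 10) = 3 - ((-69 + Z) + 10) = 3 - (-59 + Z) = 3 + (59 - Z) = 62 - Z)
(-15759 - 27619)*(S(-116) + 40507) = (-15759 - 27619)*((62 - 1*(-116)) + 40507) = -43378*((62 + 116) + 40507) = -43378*(178 + 40507) = -43378*40685 = -1764833930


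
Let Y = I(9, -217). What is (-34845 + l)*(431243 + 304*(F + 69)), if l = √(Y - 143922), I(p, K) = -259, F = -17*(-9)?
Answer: -17378281695 + 498731*I*√144181 ≈ -1.7378e+10 + 1.8937e+8*I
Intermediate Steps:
F = 153
Y = -259
l = I*√144181 (l = √(-259 - 143922) = √(-144181) = I*√144181 ≈ 379.71*I)
(-34845 + l)*(431243 + 304*(F + 69)) = (-34845 + I*√144181)*(431243 + 304*(153 + 69)) = (-34845 + I*√144181)*(431243 + 304*222) = (-34845 + I*√144181)*(431243 + 67488) = (-34845 + I*√144181)*498731 = -17378281695 + 498731*I*√144181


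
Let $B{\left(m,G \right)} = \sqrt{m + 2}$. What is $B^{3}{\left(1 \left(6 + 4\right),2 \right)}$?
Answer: $24 \sqrt{3} \approx 41.569$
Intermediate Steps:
$B{\left(m,G \right)} = \sqrt{2 + m}$
$B^{3}{\left(1 \left(6 + 4\right),2 \right)} = \left(\sqrt{2 + 1 \left(6 + 4\right)}\right)^{3} = \left(\sqrt{2 + 1 \cdot 10}\right)^{3} = \left(\sqrt{2 + 10}\right)^{3} = \left(\sqrt{12}\right)^{3} = \left(2 \sqrt{3}\right)^{3} = 24 \sqrt{3}$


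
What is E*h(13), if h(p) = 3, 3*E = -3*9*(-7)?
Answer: 189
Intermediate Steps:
E = 63 (E = (-3*9*(-7))/3 = (-27*(-7))/3 = (1/3)*189 = 63)
E*h(13) = 63*3 = 189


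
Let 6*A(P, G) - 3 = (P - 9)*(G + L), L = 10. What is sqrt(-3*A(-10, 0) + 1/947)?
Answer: sqrt(335410354)/1894 ≈ 9.6696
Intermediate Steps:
A(P, G) = 1/2 + (-9 + P)*(10 + G)/6 (A(P, G) = 1/2 + ((P - 9)*(G + 10))/6 = 1/2 + ((-9 + P)*(10 + G))/6 = 1/2 + (-9 + P)*(10 + G)/6)
sqrt(-3*A(-10, 0) + 1/947) = sqrt(-3*(-29/2 - 3/2*0 + (5/3)*(-10) + (1/6)*0*(-10)) + 1/947) = sqrt(-3*(-29/2 + 0 - 50/3 + 0) + 1/947) = sqrt(-3*(-187/6) + 1/947) = sqrt(187/2 + 1/947) = sqrt(177091/1894) = sqrt(335410354)/1894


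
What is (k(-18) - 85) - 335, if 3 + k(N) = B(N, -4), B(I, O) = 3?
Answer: -420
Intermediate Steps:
k(N) = 0 (k(N) = -3 + 3 = 0)
(k(-18) - 85) - 335 = (0 - 85) - 335 = -85 - 335 = -420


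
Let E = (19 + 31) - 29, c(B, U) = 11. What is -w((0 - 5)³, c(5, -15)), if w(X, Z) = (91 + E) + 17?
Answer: -129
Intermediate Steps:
E = 21 (E = 50 - 29 = 21)
w(X, Z) = 129 (w(X, Z) = (91 + 21) + 17 = 112 + 17 = 129)
-w((0 - 5)³, c(5, -15)) = -1*129 = -129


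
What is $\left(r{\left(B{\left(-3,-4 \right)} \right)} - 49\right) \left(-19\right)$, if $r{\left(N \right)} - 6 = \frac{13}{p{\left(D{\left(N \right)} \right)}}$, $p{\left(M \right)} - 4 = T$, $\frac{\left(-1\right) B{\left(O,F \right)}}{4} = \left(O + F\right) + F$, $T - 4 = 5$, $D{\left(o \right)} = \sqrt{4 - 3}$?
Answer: $798$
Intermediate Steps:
$D{\left(o \right)} = 1$ ($D{\left(o \right)} = \sqrt{1} = 1$)
$T = 9$ ($T = 4 + 5 = 9$)
$B{\left(O,F \right)} = - 8 F - 4 O$ ($B{\left(O,F \right)} = - 4 \left(\left(O + F\right) + F\right) = - 4 \left(\left(F + O\right) + F\right) = - 4 \left(O + 2 F\right) = - 8 F - 4 O$)
$p{\left(M \right)} = 13$ ($p{\left(M \right)} = 4 + 9 = 13$)
$r{\left(N \right)} = 7$ ($r{\left(N \right)} = 6 + \frac{13}{13} = 6 + 13 \cdot \frac{1}{13} = 6 + 1 = 7$)
$\left(r{\left(B{\left(-3,-4 \right)} \right)} - 49\right) \left(-19\right) = \left(7 - 49\right) \left(-19\right) = \left(-42\right) \left(-19\right) = 798$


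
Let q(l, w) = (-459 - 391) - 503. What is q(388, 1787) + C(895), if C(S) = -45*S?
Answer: -41628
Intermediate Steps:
q(l, w) = -1353 (q(l, w) = -850 - 503 = -1353)
q(388, 1787) + C(895) = -1353 - 45*895 = -1353 - 40275 = -41628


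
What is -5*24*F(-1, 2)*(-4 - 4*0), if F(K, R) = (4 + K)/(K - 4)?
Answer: -288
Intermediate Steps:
F(K, R) = (4 + K)/(-4 + K)
-5*24*F(-1, 2)*(-4 - 4*0) = -5*24*((4 - 1)/(-4 - 1))*(-4 - 4*0) = -5*24*(3/(-5))*(-4 + 0) = -5*24*(-⅕*3)*(-4) = -5*24*(-⅗)*(-4) = -(-72)*(-4) = -5*288/5 = -288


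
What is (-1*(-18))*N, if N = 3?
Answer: 54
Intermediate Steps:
(-1*(-18))*N = -1*(-18)*3 = 18*3 = 54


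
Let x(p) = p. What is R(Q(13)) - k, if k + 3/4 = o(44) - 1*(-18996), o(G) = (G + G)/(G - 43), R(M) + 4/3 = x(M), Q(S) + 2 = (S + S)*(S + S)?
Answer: -220927/12 ≈ -18411.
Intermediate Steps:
Q(S) = -2 + 4*S² (Q(S) = -2 + (S + S)*(S + S) = -2 + (2*S)*(2*S) = -2 + 4*S²)
R(M) = -4/3 + M
o(G) = 2*G/(-43 + G) (o(G) = (2*G)/(-43 + G) = 2*G/(-43 + G))
k = 76333/4 (k = -¾ + (2*44/(-43 + 44) - 1*(-18996)) = -¾ + (2*44/1 + 18996) = -¾ + (2*44*1 + 18996) = -¾ + (88 + 18996) = -¾ + 19084 = 76333/4 ≈ 19083.)
R(Q(13)) - k = (-4/3 + (-2 + 4*13²)) - 1*76333/4 = (-4/3 + (-2 + 4*169)) - 76333/4 = (-4/3 + (-2 + 676)) - 76333/4 = (-4/3 + 674) - 76333/4 = 2018/3 - 76333/4 = -220927/12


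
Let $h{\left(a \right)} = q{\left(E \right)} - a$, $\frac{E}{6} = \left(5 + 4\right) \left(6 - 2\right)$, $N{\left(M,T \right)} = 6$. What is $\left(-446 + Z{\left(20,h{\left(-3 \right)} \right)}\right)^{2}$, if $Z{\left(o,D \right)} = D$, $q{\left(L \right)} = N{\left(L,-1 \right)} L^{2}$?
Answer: $78116337049$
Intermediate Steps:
$E = 216$ ($E = 6 \left(5 + 4\right) \left(6 - 2\right) = 6 \cdot 9 \cdot 4 = 6 \cdot 36 = 216$)
$q{\left(L \right)} = 6 L^{2}$
$h{\left(a \right)} = 279936 - a$ ($h{\left(a \right)} = 6 \cdot 216^{2} - a = 6 \cdot 46656 - a = 279936 - a$)
$\left(-446 + Z{\left(20,h{\left(-3 \right)} \right)}\right)^{2} = \left(-446 + \left(279936 - -3\right)\right)^{2} = \left(-446 + \left(279936 + 3\right)\right)^{2} = \left(-446 + 279939\right)^{2} = 279493^{2} = 78116337049$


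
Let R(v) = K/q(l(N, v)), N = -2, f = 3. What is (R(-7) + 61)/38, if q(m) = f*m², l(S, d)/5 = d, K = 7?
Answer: 16013/9975 ≈ 1.6053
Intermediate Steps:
l(S, d) = 5*d
q(m) = 3*m²
R(v) = 7/(75*v²) (R(v) = 7/((3*(5*v)²)) = 7/((3*(25*v²))) = 7/((75*v²)) = 7*(1/(75*v²)) = 7/(75*v²))
(R(-7) + 61)/38 = ((7/75)/(-7)² + 61)/38 = ((7/75)*(1/49) + 61)*(1/38) = (1/525 + 61)*(1/38) = (32026/525)*(1/38) = 16013/9975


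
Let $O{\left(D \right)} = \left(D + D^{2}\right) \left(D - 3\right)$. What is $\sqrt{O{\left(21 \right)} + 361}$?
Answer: $\sqrt{8677} \approx 93.15$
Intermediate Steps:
$O{\left(D \right)} = \left(-3 + D\right) \left(D + D^{2}\right)$ ($O{\left(D \right)} = \left(D + D^{2}\right) \left(-3 + D\right) = \left(-3 + D\right) \left(D + D^{2}\right)$)
$\sqrt{O{\left(21 \right)} + 361} = \sqrt{21 \left(-3 + 21^{2} - 42\right) + 361} = \sqrt{21 \left(-3 + 441 - 42\right) + 361} = \sqrt{21 \cdot 396 + 361} = \sqrt{8316 + 361} = \sqrt{8677}$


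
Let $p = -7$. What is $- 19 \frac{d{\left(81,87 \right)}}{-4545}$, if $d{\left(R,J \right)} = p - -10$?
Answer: $\frac{19}{1515} \approx 0.012541$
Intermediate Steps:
$d{\left(R,J \right)} = 3$ ($d{\left(R,J \right)} = -7 - -10 = -7 + 10 = 3$)
$- 19 \frac{d{\left(81,87 \right)}}{-4545} = - 19 \frac{3}{-4545} = - 19 \cdot 3 \left(- \frac{1}{4545}\right) = \left(-19\right) \left(- \frac{1}{1515}\right) = \frac{19}{1515}$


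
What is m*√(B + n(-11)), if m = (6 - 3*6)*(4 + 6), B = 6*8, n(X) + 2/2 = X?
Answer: -720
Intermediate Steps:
n(X) = -1 + X
B = 48
m = -120 (m = (6 - 18)*10 = -12*10 = -120)
m*√(B + n(-11)) = -120*√(48 + (-1 - 11)) = -120*√(48 - 12) = -120*√36 = -120*6 = -720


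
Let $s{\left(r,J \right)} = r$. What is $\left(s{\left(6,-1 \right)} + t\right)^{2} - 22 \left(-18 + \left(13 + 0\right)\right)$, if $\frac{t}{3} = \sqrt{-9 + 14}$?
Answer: $191 + 36 \sqrt{5} \approx 271.5$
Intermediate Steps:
$t = 3 \sqrt{5}$ ($t = 3 \sqrt{-9 + 14} = 3 \sqrt{5} \approx 6.7082$)
$\left(s{\left(6,-1 \right)} + t\right)^{2} - 22 \left(-18 + \left(13 + 0\right)\right) = \left(6 + 3 \sqrt{5}\right)^{2} - 22 \left(-18 + \left(13 + 0\right)\right) = \left(6 + 3 \sqrt{5}\right)^{2} - 22 \left(-18 + 13\right) = \left(6 + 3 \sqrt{5}\right)^{2} - 22 \left(-5\right) = \left(6 + 3 \sqrt{5}\right)^{2} - -110 = \left(6 + 3 \sqrt{5}\right)^{2} + 110 = 110 + \left(6 + 3 \sqrt{5}\right)^{2}$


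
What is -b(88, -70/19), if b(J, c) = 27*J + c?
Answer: -45074/19 ≈ -2372.3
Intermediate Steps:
b(J, c) = c + 27*J
-b(88, -70/19) = -(-70/19 + 27*88) = -(-70*1/19 + 2376) = -(-70/19 + 2376) = -1*45074/19 = -45074/19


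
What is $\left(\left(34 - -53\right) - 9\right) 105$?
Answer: $8190$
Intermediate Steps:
$\left(\left(34 - -53\right) - 9\right) 105 = \left(\left(34 + 53\right) - 9\right) 105 = \left(87 - 9\right) 105 = 78 \cdot 105 = 8190$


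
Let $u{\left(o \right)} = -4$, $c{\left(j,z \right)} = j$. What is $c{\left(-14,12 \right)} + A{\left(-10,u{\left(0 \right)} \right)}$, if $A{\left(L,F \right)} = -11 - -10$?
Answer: $-15$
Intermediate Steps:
$A{\left(L,F \right)} = -1$ ($A{\left(L,F \right)} = -11 + 10 = -1$)
$c{\left(-14,12 \right)} + A{\left(-10,u{\left(0 \right)} \right)} = -14 - 1 = -15$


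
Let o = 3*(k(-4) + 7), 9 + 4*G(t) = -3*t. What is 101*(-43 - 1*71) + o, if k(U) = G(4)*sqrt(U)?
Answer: -11493 - 63*I/2 ≈ -11493.0 - 31.5*I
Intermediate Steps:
G(t) = -9/4 - 3*t/4 (G(t) = -9/4 + (-3*t)/4 = -9/4 - 3*t/4)
k(U) = -21*sqrt(U)/4 (k(U) = (-9/4 - 3/4*4)*sqrt(U) = (-9/4 - 3)*sqrt(U) = -21*sqrt(U)/4)
o = 21 - 63*I/2 (o = 3*(-21*I/2 + 7) = 3*(7 - 21*I/2) = 21 - 63*I/2 ≈ 21.0 - 31.5*I)
101*(-43 - 1*71) + o = 101*(-43 - 1*71) + (21 - 63*I/2) = 101*(-43 - 71) + (21 - 63*I/2) = 101*(-114) + (21 - 63*I/2) = -11514 + (21 - 63*I/2) = -11493 - 63*I/2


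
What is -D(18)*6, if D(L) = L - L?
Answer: 0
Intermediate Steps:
D(L) = 0
-D(18)*6 = -1*0*6 = 0*6 = 0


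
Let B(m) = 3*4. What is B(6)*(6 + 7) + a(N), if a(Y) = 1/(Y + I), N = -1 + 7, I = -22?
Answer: 2495/16 ≈ 155.94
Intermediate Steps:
B(m) = 12
N = 6
a(Y) = 1/(-22 + Y) (a(Y) = 1/(Y - 22) = 1/(-22 + Y))
B(6)*(6 + 7) + a(N) = 12*(6 + 7) + 1/(-22 + 6) = 12*13 + 1/(-16) = 156 - 1/16 = 2495/16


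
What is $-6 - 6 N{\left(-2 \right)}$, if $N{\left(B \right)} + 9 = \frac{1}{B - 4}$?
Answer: $49$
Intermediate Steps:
$N{\left(B \right)} = -9 + \frac{1}{-4 + B}$ ($N{\left(B \right)} = -9 + \frac{1}{B - 4} = -9 + \frac{1}{-4 + B}$)
$-6 - 6 N{\left(-2 \right)} = -6 - 6 \frac{37 - -18}{-4 - 2} = -6 - 6 \frac{37 + 18}{-6} = -6 - 6 \left(\left(- \frac{1}{6}\right) 55\right) = -6 - -55 = -6 + 55 = 49$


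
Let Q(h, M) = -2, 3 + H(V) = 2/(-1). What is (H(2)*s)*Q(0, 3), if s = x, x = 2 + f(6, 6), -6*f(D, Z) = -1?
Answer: 65/3 ≈ 21.667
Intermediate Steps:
H(V) = -5 (H(V) = -3 + 2/(-1) = -3 + 2*(-1) = -3 - 2 = -5)
f(D, Z) = 1/6 (f(D, Z) = -1/6*(-1) = 1/6)
x = 13/6 (x = 2 + 1/6 = 13/6 ≈ 2.1667)
s = 13/6 ≈ 2.1667
(H(2)*s)*Q(0, 3) = -5*13/6*(-2) = -65/6*(-2) = 65/3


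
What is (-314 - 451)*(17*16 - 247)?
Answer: -19125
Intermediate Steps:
(-314 - 451)*(17*16 - 247) = -765*(272 - 247) = -765*25 = -19125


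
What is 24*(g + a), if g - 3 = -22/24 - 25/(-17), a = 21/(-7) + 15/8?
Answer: 991/17 ≈ 58.294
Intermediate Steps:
a = -9/8 (a = 21*(-⅐) + 15*(⅛) = -3 + 15/8 = -9/8 ≈ -1.1250)
g = 725/204 (g = 3 + (-22/24 - 25/(-17)) = 3 + (-22*1/24 - 25*(-1/17)) = 3 + (-11/12 + 25/17) = 3 + 113/204 = 725/204 ≈ 3.5539)
24*(g + a) = 24*(725/204 - 9/8) = 24*(991/408) = 991/17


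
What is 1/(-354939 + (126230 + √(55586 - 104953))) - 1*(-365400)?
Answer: 19113290599710491/52307856048 - I*√49367/52307856048 ≈ 3.654e+5 - 4.2477e-9*I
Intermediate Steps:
1/(-354939 + (126230 + √(55586 - 104953))) - 1*(-365400) = 1/(-354939 + (126230 + √(-49367))) + 365400 = 1/(-354939 + (126230 + I*√49367)) + 365400 = 1/(-228709 + I*√49367) + 365400 = 365400 + 1/(-228709 + I*√49367)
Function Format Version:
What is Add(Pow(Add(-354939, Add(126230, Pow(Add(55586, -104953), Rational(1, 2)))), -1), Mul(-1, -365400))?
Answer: Add(Rational(19113290599710491, 52307856048), Mul(Rational(-1, 52307856048), I, Pow(49367, Rational(1, 2)))) ≈ Add(3.6540e+5, Mul(-4.2477e-9, I))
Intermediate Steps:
Add(Pow(Add(-354939, Add(126230, Pow(Add(55586, -104953), Rational(1, 2)))), -1), Mul(-1, -365400)) = Add(Pow(Add(-354939, Add(126230, Pow(-49367, Rational(1, 2)))), -1), 365400) = Add(Pow(Add(-354939, Add(126230, Mul(I, Pow(49367, Rational(1, 2))))), -1), 365400) = Add(Pow(Add(-228709, Mul(I, Pow(49367, Rational(1, 2)))), -1), 365400) = Add(365400, Pow(Add(-228709, Mul(I, Pow(49367, Rational(1, 2)))), -1))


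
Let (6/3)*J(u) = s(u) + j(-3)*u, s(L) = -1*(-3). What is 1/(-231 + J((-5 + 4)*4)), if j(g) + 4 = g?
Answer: -2/431 ≈ -0.0046404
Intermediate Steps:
j(g) = -4 + g
s(L) = 3
J(u) = 3/2 - 7*u/2 (J(u) = (3 + (-4 - 3)*u)/2 = (3 - 7*u)/2 = 3/2 - 7*u/2)
1/(-231 + J((-5 + 4)*4)) = 1/(-231 + (3/2 - 7*(-5 + 4)*4/2)) = 1/(-231 + (3/2 - (-7)*4/2)) = 1/(-231 + (3/2 - 7/2*(-4))) = 1/(-231 + (3/2 + 14)) = 1/(-231 + 31/2) = 1/(-431/2) = -2/431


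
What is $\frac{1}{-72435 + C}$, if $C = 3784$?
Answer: $- \frac{1}{68651} \approx -1.4566 \cdot 10^{-5}$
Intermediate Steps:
$\frac{1}{-72435 + C} = \frac{1}{-72435 + 3784} = \frac{1}{-68651} = - \frac{1}{68651}$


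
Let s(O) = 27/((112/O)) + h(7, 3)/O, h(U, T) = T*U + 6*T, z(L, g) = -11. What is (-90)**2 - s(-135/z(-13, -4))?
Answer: 448723799/55440 ≈ 8093.9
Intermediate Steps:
h(U, T) = 6*T + T*U
s(O) = 39/O + 27*O/112 (s(O) = 27/((112/O)) + (3*(6 + 7))/O = 27*(O/112) + (3*13)/O = 27*O/112 + 39/O = 39/O + 27*O/112)
(-90)**2 - s(-135/z(-13, -4)) = (-90)**2 - (39/((-135/(-11))) + 27*(-135/(-11))/112) = 8100 - (39/((-135*(-1/11))) + 27*(-135*(-1/11))/112) = 8100 - (39/(135/11) + (27/112)*(135/11)) = 8100 - (39*(11/135) + 3645/1232) = 8100 - (143/45 + 3645/1232) = 8100 - 1*340201/55440 = 8100 - 340201/55440 = 448723799/55440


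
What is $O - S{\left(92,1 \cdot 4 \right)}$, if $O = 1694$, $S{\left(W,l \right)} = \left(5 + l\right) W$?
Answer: $866$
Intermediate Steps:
$S{\left(W,l \right)} = W \left(5 + l\right)$
$O - S{\left(92,1 \cdot 4 \right)} = 1694 - 92 \left(5 + 1 \cdot 4\right) = 1694 - 92 \left(5 + 4\right) = 1694 - 92 \cdot 9 = 1694 - 828 = 866$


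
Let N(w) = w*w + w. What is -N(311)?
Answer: -97032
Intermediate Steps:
N(w) = w + w**2 (N(w) = w**2 + w = w + w**2)
-N(311) = -311*(1 + 311) = -311*312 = -1*97032 = -97032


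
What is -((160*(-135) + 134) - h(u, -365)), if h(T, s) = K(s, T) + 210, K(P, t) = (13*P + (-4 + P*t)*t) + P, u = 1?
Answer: 16197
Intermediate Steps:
K(P, t) = 14*P + t*(-4 + P*t) (K(P, t) = (13*P + t*(-4 + P*t)) + P = 14*P + t*(-4 + P*t))
h(T, s) = 210 - 4*T + 14*s + s*T² (h(T, s) = (-4*T + 14*s + s*T²) + 210 = 210 - 4*T + 14*s + s*T²)
-((160*(-135) + 134) - h(u, -365)) = -((160*(-135) + 134) - (210 - 4*1 + 14*(-365) - 365*1²)) = -((-21600 + 134) - (210 - 4 - 5110 - 365*1)) = -(-21466 - (210 - 4 - 5110 - 365)) = -(-21466 - 1*(-5269)) = -(-21466 + 5269) = -1*(-16197) = 16197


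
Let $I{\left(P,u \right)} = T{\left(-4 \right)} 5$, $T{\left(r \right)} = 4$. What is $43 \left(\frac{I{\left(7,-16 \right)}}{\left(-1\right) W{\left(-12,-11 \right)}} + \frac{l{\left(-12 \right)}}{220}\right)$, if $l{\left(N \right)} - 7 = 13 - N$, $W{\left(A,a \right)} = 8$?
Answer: $- \frac{11137}{110} \approx -101.25$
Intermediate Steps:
$I{\left(P,u \right)} = 20$ ($I{\left(P,u \right)} = 4 \cdot 5 = 20$)
$l{\left(N \right)} = 20 - N$ ($l{\left(N \right)} = 7 - \left(-13 + N\right) = 20 - N$)
$43 \left(\frac{I{\left(7,-16 \right)}}{\left(-1\right) W{\left(-12,-11 \right)}} + \frac{l{\left(-12 \right)}}{220}\right) = 43 \left(\frac{20}{\left(-1\right) 8} + \frac{20 - -12}{220}\right) = 43 \left(\frac{20}{-8} + \left(20 + 12\right) \frac{1}{220}\right) = 43 \left(20 \left(- \frac{1}{8}\right) + 32 \cdot \frac{1}{220}\right) = 43 \left(- \frac{5}{2} + \frac{8}{55}\right) = 43 \left(- \frac{259}{110}\right) = - \frac{11137}{110}$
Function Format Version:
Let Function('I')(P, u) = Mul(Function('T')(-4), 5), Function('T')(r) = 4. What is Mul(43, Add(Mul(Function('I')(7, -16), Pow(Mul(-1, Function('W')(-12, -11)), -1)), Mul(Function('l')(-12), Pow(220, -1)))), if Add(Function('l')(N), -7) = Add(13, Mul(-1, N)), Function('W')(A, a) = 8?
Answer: Rational(-11137, 110) ≈ -101.25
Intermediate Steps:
Function('I')(P, u) = 20 (Function('I')(P, u) = Mul(4, 5) = 20)
Function('l')(N) = Add(20, Mul(-1, N)) (Function('l')(N) = Add(7, Add(13, Mul(-1, N))) = Add(20, Mul(-1, N)))
Mul(43, Add(Mul(Function('I')(7, -16), Pow(Mul(-1, Function('W')(-12, -11)), -1)), Mul(Function('l')(-12), Pow(220, -1)))) = Mul(43, Add(Mul(20, Pow(Mul(-1, 8), -1)), Mul(Add(20, Mul(-1, -12)), Pow(220, -1)))) = Mul(43, Add(Mul(20, Pow(-8, -1)), Mul(Add(20, 12), Rational(1, 220)))) = Mul(43, Add(Mul(20, Rational(-1, 8)), Mul(32, Rational(1, 220)))) = Mul(43, Add(Rational(-5, 2), Rational(8, 55))) = Mul(43, Rational(-259, 110)) = Rational(-11137, 110)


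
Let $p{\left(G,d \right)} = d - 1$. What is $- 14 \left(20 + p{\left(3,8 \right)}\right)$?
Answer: $-378$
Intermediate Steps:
$p{\left(G,d \right)} = -1 + d$ ($p{\left(G,d \right)} = d - 1 = -1 + d$)
$- 14 \left(20 + p{\left(3,8 \right)}\right) = - 14 \left(20 + \left(-1 + 8\right)\right) = - 14 \left(20 + 7\right) = \left(-14\right) 27 = -378$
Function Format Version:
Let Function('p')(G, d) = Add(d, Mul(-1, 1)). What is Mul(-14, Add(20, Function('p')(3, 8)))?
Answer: -378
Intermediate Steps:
Function('p')(G, d) = Add(-1, d) (Function('p')(G, d) = Add(d, -1) = Add(-1, d))
Mul(-14, Add(20, Function('p')(3, 8))) = Mul(-14, Add(20, Add(-1, 8))) = Mul(-14, Add(20, 7)) = Mul(-14, 27) = -378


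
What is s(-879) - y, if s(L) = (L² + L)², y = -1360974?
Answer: 595617945618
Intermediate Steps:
s(L) = (L + L²)²
s(-879) - y = (-879)²*(1 - 879)² - 1*(-1360974) = 772641*(-878)² + 1360974 = 772641*770884 + 1360974 = 595616584644 + 1360974 = 595617945618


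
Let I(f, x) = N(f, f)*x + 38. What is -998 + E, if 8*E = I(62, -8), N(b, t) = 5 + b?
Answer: -4241/4 ≈ -1060.3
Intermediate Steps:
I(f, x) = 38 + x*(5 + f) (I(f, x) = (5 + f)*x + 38 = x*(5 + f) + 38 = 38 + x*(5 + f))
E = -249/4 (E = (38 - 8*(5 + 62))/8 = (38 - 8*67)/8 = (38 - 536)/8 = (1/8)*(-498) = -249/4 ≈ -62.250)
-998 + E = -998 - 249/4 = -4241/4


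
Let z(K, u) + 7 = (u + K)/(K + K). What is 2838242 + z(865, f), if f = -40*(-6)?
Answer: 982029531/346 ≈ 2.8382e+6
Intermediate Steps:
f = 240
z(K, u) = -7 + (K + u)/(2*K) (z(K, u) = -7 + (u + K)/(K + K) = -7 + (K + u)/((2*K)) = -7 + (K + u)*(1/(2*K)) = -7 + (K + u)/(2*K))
2838242 + z(865, f) = 2838242 + (1/2)*(240 - 13*865)/865 = 2838242 + (1/2)*(1/865)*(240 - 11245) = 2838242 + (1/2)*(1/865)*(-11005) = 2838242 - 2201/346 = 982029531/346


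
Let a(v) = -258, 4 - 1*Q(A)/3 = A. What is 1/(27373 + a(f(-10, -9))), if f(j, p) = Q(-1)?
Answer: 1/27115 ≈ 3.6880e-5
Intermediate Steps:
Q(A) = 12 - 3*A
f(j, p) = 15 (f(j, p) = 12 - 3*(-1) = 12 + 3 = 15)
1/(27373 + a(f(-10, -9))) = 1/(27373 - 258) = 1/27115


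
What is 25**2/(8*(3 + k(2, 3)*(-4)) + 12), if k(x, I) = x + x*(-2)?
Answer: 25/4 ≈ 6.2500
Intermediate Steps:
k(x, I) = -x (k(x, I) = x - 2*x = -x)
25**2/(8*(3 + k(2, 3)*(-4)) + 12) = 25**2/(8*(3 - 1*2*(-4)) + 12) = 625/(8*(3 - 2*(-4)) + 12) = 625/(8*(3 + 8) + 12) = 625/(8*11 + 12) = 625/(88 + 12) = 625/100 = 625*(1/100) = 25/4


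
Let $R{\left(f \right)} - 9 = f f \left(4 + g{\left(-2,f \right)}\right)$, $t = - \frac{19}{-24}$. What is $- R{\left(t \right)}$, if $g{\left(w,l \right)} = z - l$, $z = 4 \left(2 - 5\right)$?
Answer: $- \frac{48245}{13824} \approx -3.4899$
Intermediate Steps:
$z = -12$ ($z = 4 \left(-3\right) = -12$)
$g{\left(w,l \right)} = -12 - l$
$t = \frac{19}{24}$ ($t = \left(-19\right) \left(- \frac{1}{24}\right) = \frac{19}{24} \approx 0.79167$)
$R{\left(f \right)} = 9 + f^{2} \left(-8 - f\right)$ ($R{\left(f \right)} = 9 + f f \left(4 - \left(12 + f\right)\right) = 9 + f^{2} \left(-8 - f\right)$)
$- R{\left(t \right)} = - (9 - \left(\frac{19}{24}\right)^{3} - 8 \left(\frac{19}{24}\right)^{2}) = - (9 - \frac{6859}{13824} - \frac{361}{72}) = \left(-1\right) \frac{48245}{13824} = - \frac{48245}{13824}$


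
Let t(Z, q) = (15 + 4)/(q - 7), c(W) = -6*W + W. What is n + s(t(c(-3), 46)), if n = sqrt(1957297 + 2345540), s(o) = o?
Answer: 19/39 + 21*sqrt(9757) ≈ 2074.8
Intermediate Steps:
c(W) = -5*W
t(Z, q) = 19/(-7 + q)
n = 21*sqrt(9757) (n = sqrt(4302837) = 21*sqrt(9757) ≈ 2074.3)
n + s(t(c(-3), 46)) = 21*sqrt(9757) + 19/(-7 + 46) = 21*sqrt(9757) + 19/39 = 19/39 + 21*sqrt(9757)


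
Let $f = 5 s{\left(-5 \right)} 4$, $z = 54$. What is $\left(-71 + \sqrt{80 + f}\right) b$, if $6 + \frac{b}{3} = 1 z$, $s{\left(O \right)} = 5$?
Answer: $-10224 + 864 \sqrt{5} \approx -8292.0$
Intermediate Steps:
$b = 144$ ($b = -18 + 3 \cdot 1 \cdot 54 = -18 + 3 \cdot 54 = -18 + 162 = 144$)
$f = 100$ ($f = 5 \cdot 5 \cdot 4 = 25 \cdot 4 = 100$)
$\left(-71 + \sqrt{80 + f}\right) b = \left(-71 + \sqrt{80 + 100}\right) 144 = \left(-71 + \sqrt{180}\right) 144 = \left(-71 + 6 \sqrt{5}\right) 144 = -10224 + 864 \sqrt{5}$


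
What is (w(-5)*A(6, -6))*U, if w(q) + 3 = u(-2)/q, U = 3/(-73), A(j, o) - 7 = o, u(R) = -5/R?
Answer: 21/146 ≈ 0.14384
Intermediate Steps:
A(j, o) = 7 + o
U = -3/73 (U = 3*(-1/73) = -3/73 ≈ -0.041096)
w(q) = -3 + 5/(2*q) (w(q) = -3 + (-5/(-2))/q = -3 + (-5*(-½))/q = -3 + 5/(2*q))
(w(-5)*A(6, -6))*U = ((-3 + (5/2)/(-5))*(7 - 6))*(-3/73) = ((-3 + (5/2)*(-⅕))*1)*(-3/73) = ((-3 - ½)*1)*(-3/73) = -7/2*1*(-3/73) = -7/2*(-3/73) = 21/146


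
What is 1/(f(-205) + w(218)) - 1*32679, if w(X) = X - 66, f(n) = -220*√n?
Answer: -40624506683/1243138 + 55*I*√205/2486276 ≈ -32679.0 + 0.00031673*I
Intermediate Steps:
w(X) = -66 + X
1/(f(-205) + w(218)) - 1*32679 = 1/(-220*I*√205 + (-66 + 218)) - 1*32679 = 1/(-220*I*√205 + 152) - 32679 = 1/(152 - 220*I*√205) - 32679 = -32679 + 1/(152 - 220*I*√205)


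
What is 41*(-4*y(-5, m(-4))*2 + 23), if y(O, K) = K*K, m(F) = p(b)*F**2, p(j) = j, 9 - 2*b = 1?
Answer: -1342545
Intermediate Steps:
b = 4 (b = 9/2 - 1/2*1 = 9/2 - 1/2 = 4)
m(F) = 4*F**2
y(O, K) = K**2
41*(-4*y(-5, m(-4))*2 + 23) = 41*(-4*(4*(-4)**2)**2*2 + 23) = 41*(-4*(4*16)**2*2 + 23) = 41*(-4*64**2*2 + 23) = 41*(-4*4096*2 + 23) = 41*(-16384*2 + 23) = 41*(-32768 + 23) = 41*(-32745) = -1342545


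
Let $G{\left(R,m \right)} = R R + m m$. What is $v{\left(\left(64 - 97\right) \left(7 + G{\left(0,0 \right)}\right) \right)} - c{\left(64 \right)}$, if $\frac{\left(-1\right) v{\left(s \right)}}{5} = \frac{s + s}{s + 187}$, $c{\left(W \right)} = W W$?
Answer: $- \frac{8297}{2} \approx -4148.5$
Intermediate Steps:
$G{\left(R,m \right)} = R^{2} + m^{2}$
$c{\left(W \right)} = W^{2}$
$v{\left(s \right)} = - \frac{10 s}{187 + s}$ ($v{\left(s \right)} = - 5 \frac{s + s}{s + 187} = - 5 \frac{2 s}{187 + s} = - \frac{10 s}{187 + s}$)
$v{\left(\left(64 - 97\right) \left(7 + G{\left(0,0 \right)}\right) \right)} - c{\left(64 \right)} = - \frac{10 \left(64 - 97\right) \left(7 + \left(0^{2} + 0^{2}\right)\right)}{187 + \left(64 - 97\right) \left(7 + \left(0^{2} + 0^{2}\right)\right)} - 64^{2} = - \frac{10 \left(- 33 \left(7 + \left(0 + 0\right)\right)\right)}{187 - 33 \left(7 + \left(0 + 0\right)\right)} - 4096 = - \frac{10 \left(- 33 \left(7 + 0\right)\right)}{187 - 33 \left(7 + 0\right)} - 4096 = - \frac{10 \left(\left(-33\right) 7\right)}{187 - 231} - 4096 = \left(-10\right) \left(-231\right) \frac{1}{187 - 231} - 4096 = \left(-10\right) \left(-231\right) \frac{1}{-44} - 4096 = \left(-10\right) \left(-231\right) \left(- \frac{1}{44}\right) - 4096 = - \frac{105}{2} - 4096 = - \frac{8297}{2}$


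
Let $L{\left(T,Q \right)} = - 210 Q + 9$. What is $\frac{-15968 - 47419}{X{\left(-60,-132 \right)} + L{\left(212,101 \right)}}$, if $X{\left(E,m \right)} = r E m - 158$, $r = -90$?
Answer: $\frac{63387}{734159} \approx 0.08634$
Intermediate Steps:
$X{\left(E,m \right)} = -158 - 90 E m$ ($X{\left(E,m \right)} = - 90 E m - 158 = -158 - 90 E m$)
$L{\left(T,Q \right)} = 9 - 210 Q$
$\frac{-15968 - 47419}{X{\left(-60,-132 \right)} + L{\left(212,101 \right)}} = \frac{-15968 - 47419}{\left(-158 - \left(-5400\right) \left(-132\right)\right) + \left(9 - 21210\right)} = - \frac{63387}{\left(-158 - 712800\right) + \left(9 - 21210\right)} = - \frac{63387}{-712958 - 21201} = - \frac{63387}{-734159} = \left(-63387\right) \left(- \frac{1}{734159}\right) = \frac{63387}{734159}$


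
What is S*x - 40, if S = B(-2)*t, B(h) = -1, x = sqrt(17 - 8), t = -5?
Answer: -25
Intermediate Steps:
x = 3 (x = sqrt(9) = 3)
S = 5 (S = -1*(-5) = 5)
S*x - 40 = 5*3 - 40 = 15 - 40 = -25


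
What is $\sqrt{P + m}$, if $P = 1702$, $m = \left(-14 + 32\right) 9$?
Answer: $2 \sqrt{466} \approx 43.174$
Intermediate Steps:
$m = 162$ ($m = 18 \cdot 9 = 162$)
$\sqrt{P + m} = \sqrt{1702 + 162} = \sqrt{1864} = 2 \sqrt{466}$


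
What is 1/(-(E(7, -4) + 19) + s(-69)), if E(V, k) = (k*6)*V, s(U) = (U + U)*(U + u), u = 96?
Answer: -1/3577 ≈ -0.00027956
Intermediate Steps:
s(U) = 2*U*(96 + U) (s(U) = (U + U)*(U + 96) = (2*U)*(96 + U) = 2*U*(96 + U))
E(V, k) = 6*V*k (E(V, k) = (6*k)*V = 6*V*k)
1/(-(E(7, -4) + 19) + s(-69)) = 1/(-(6*7*(-4) + 19) + 2*(-69)*(96 - 69)) = 1/(-(-168 + 19) + 2*(-69)*27) = 1/(-1*(-149) - 3726) = 1/(149 - 3726) = 1/(-3577) = -1/3577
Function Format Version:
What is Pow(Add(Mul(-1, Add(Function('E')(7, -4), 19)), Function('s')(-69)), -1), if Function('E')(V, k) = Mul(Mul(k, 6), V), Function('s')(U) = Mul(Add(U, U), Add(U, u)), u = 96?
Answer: Rational(-1, 3577) ≈ -0.00027956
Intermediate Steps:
Function('s')(U) = Mul(2, U, Add(96, U)) (Function('s')(U) = Mul(Add(U, U), Add(U, 96)) = Mul(Mul(2, U), Add(96, U)) = Mul(2, U, Add(96, U)))
Function('E')(V, k) = Mul(6, V, k) (Function('E')(V, k) = Mul(Mul(6, k), V) = Mul(6, V, k))
Pow(Add(Mul(-1, Add(Function('E')(7, -4), 19)), Function('s')(-69)), -1) = Pow(Add(Mul(-1, Add(Mul(6, 7, -4), 19)), Mul(2, -69, Add(96, -69))), -1) = Pow(Add(Mul(-1, Add(-168, 19)), Mul(2, -69, 27)), -1) = Pow(Add(Mul(-1, -149), -3726), -1) = Pow(Add(149, -3726), -1) = Pow(-3577, -1) = Rational(-1, 3577)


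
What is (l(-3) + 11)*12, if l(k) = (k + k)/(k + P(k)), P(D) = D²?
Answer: 120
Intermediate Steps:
l(k) = 2*k/(k + k²) (l(k) = (k + k)/(k + k²) = (2*k)/(k + k²) = 2*k/(k + k²))
(l(-3) + 11)*12 = (2/(1 - 3) + 11)*12 = (2/(-2) + 11)*12 = (2*(-½) + 11)*12 = (-1 + 11)*12 = 10*12 = 120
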